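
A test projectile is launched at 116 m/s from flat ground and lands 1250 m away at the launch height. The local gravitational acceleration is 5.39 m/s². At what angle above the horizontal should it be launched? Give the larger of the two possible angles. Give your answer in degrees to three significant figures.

R = v₀² sin 2θ / g gives sin 2θ = gR/v₀² = 5.39·1250/116² = 0.5007.
2θ = 30.05° or 180° − 30.05° = 150.0°, so θ = 15.02° or 74.98°.
The larger angle is 74.98°.

75.0°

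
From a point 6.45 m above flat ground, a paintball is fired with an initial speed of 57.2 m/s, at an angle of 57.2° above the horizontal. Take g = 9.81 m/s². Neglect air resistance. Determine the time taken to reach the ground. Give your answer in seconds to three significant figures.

Resolve: vₓ = 57.20 cos 57.2° = 30.99 m/s and v_y0 = 57.20 sin 57.2° = 48.08 m/s.
Vertical motion (up positive, ground at y = 0): 4.905 t² − (48.08) t − 6.45 = 0, so t = (48.08 + √(48.08² + 2·9.81·6.45)) / 9.81 = (48.08 + 49.38) / 9.81 = 9.935 s.

9.93 s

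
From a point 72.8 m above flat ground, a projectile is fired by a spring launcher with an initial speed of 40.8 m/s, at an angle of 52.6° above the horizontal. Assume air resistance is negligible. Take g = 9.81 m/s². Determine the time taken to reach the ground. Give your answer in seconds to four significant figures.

8.379 s

Resolve: vₓ = 40.80 cos 52.6° = 24.78 m/s and v_y0 = 40.80 sin 52.6° = 32.41 m/s.
Vertical motion (up positive, ground at y = 0): 4.905 t² − (32.41) t − 72.8 = 0, so t = (32.41 + √(32.41² + 2·9.81·72.8)) / 9.81 = (32.41 + 49.79) / 9.81 = 8.379 s.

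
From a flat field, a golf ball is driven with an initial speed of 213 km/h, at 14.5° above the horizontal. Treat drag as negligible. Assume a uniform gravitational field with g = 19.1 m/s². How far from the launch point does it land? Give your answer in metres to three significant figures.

88.9 m

Convert: 213 km/h = 213/3.6 = 59.17 m/s.
Resolve: vₓ = 59.17 cos 14.5° = 57.28 m/s and v_y0 = 59.17 sin 14.5° = 14.81 m/s.
Flight time T = 2 v_y0 / g = 1.551 s.
Range: R = vₓ T = 57.28 × 1.551 = 88.86 m.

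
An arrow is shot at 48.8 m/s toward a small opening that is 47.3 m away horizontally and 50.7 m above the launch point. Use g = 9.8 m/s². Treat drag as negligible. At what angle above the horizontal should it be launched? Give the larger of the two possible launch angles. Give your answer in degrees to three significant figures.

Trajectory: y = x tanθ − g x² (1 + tan²θ)/(2v₀²). With x = 47.3, y = 50.7, v₀ = 48.8, g = 9.80:
4.603 tan²θ − 47.3 tanθ + (55.30) = 0.
tanθ = [47.3 ± √(47.3² − 4 × 4.603 × (55.30))] / (2 × 4.603) = (47.3 ± 34.91) / 9.207, giving tanθ = 1.345 or 8.930.
θ = 53.38° or 83.61°; the larger is 83.61°.

83.6°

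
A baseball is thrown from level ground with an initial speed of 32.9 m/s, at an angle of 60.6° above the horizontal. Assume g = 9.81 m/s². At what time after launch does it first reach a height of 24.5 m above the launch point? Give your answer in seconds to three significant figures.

Components: vₓ = 32.90 cos 60.6° = 16.15 m/s, v_y0 = 32.90 sin 60.6° = 28.66 m/s.
Set y = v_y0 t − ½ g t² = 24.5: 4.905 t² − 28.66 t + 24.5 = 0.
t = [28.66 ± √(28.66² − 2·9.81·24.5)] / 9.81 = (28.66 ± 18.46) / 9.81, so t = 1.040 s or t = 4.804 s.
The first (ascending) time is 1.040 s.

1.04 s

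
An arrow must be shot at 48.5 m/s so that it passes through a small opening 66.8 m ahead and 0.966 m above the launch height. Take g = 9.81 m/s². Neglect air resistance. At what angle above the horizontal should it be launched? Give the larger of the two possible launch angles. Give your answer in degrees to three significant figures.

Trajectory: y = x tanθ − g x² (1 + tan²θ)/(2v₀²). With x = 66.8, y = 0.966, v₀ = 48.5, g = 9.81:
9.305 tan²θ − 66.8 tanθ + (10.27) = 0.
tanθ = [66.8 ± √(66.8² − 4 × 9.305 × (10.27))] / (2 × 9.305) = (66.8 ± 63.87) / 18.61, giving tanθ = 0.1572 or 7.022.
θ = 8.934° or 81.89°; the larger is 81.89°.

81.9°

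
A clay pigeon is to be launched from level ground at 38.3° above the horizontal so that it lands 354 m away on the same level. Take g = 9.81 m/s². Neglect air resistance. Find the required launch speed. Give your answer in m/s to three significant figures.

59.7 m/s

On level ground R = v₀² sin 2θ / g ⇒ v₀ = √(gR / sin 2θ).
v₀ = √(9.81 × 354 / sin 76.60°) = √(3473 / 0.9728) = √3569.9 = 59.75 m/s.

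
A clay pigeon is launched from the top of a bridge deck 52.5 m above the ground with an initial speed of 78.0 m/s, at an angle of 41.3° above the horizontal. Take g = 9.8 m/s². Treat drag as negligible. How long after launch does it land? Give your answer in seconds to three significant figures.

11.4 s

vₓ = 78.00 cos 41.3° = 58.60 m/s; v_y0 = 78.00 sin 41.3° = 51.48 m/s.
Vertical motion (up positive, ground at y = 0): 4.900 t² − (51.48) t − 52.5 = 0, so t = (51.48 + √(51.48² + 2·9.80·52.5)) / 9.80 = (51.48 + 60.66) / 9.80 = 11.44 s.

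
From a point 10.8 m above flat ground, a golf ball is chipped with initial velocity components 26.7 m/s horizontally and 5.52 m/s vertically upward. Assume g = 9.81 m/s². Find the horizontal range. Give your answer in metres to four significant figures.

57.40 m

With up positive and y = 0 at the ground: y(t) = 10.8 + (5.520) t − 4.905 t². Setting y = 0 and taking the positive root: t = [5.520 + √(5.520² + 2·9.81·10.8)] / 9.81 = (5.520 + 15.57) / 9.81 = 2.150 s.
Horizontal distance: R = vₓ t = 26.70 × 2.150 = 57.40 m.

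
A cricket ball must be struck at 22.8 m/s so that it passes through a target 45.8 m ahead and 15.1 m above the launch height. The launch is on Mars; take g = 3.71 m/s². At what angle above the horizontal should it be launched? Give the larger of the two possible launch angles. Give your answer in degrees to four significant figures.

79.84°

Trajectory: y = x tanθ − g x² (1 + tan²θ)/(2v₀²). With x = 45.8, y = 15.1, v₀ = 22.8, g = 3.71:
7.485 tan²θ − 45.8 tanθ + (22.59) = 0.
tanθ = [45.8 ± √(45.8² − 4 × 7.485 × (22.59))] / (2 × 7.485) = (45.8 ± 37.70) / 14.97, giving tanθ = 0.5410 or 5.578.
θ = 28.41° or 79.84°; the larger is 79.84°.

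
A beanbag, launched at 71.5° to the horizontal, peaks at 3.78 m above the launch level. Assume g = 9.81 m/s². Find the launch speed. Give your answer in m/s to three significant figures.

At the peak v_y = 0, so v_y0 = √(2gH) = √(2 × 9.81 × 3.78) = 8.612 m/s.
v_y0 = v₀ sin θ ⇒ v₀ = 8.612 / sin 71.5° = 9.081 m/s.

9.08 m/s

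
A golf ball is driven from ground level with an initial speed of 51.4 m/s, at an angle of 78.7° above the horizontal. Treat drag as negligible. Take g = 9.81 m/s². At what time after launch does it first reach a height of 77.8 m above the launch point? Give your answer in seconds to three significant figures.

Components: vₓ = 51.40 cos 78.7° = 10.07 m/s, v_y0 = 51.40 sin 78.7° = 50.40 m/s.
Set y = v_y0 t − ½ g t² = 77.8: 4.905 t² − 50.40 t + 77.8 = 0.
Quadratic formula: t = (50.40 ± √1014.1) / 9.81 = (50.40 ± 31.84) / 9.81 → t = 1.892 s or 8.384 s.
The first (ascending) time is 1.892 s.

1.89 s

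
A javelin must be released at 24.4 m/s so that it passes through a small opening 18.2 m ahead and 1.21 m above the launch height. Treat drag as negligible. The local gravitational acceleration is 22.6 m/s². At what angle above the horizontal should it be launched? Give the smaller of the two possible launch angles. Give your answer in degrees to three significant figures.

Trajectory: y = x tanθ − g x² (1 + tan²θ)/(2v₀²). With x = 18.2, y = 1.21, v₀ = 24.4, g = 22.6:
6.287 tan²θ − 18.2 tanθ + (7.497) = 0.
tanθ = [18.2 ± √(18.2² − 4 × 6.287 × (7.497))] / (2 × 6.287) = (18.2 ± 11.95) / 12.57, giving tanθ = 0.4974 or 2.397.
θ = 26.44° or 67.36°; the smaller is 26.44°.

26.4°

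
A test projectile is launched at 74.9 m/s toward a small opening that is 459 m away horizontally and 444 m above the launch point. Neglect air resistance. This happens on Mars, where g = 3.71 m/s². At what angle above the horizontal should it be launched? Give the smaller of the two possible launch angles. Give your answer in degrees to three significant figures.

55.0°

Trajectory: y = x tanθ − g x² (1 + tan²θ)/(2v₀²). With x = 459, y = 444, v₀ = 74.9, g = 3.71:
69.66 tan²θ − 459 tanθ + (513.7) = 0.
tanθ = [459 ± √(459² − 4 × 69.66 × (513.7))] / (2 × 69.66) = (459 ± 259.9) / 139.3, giving tanθ = 1.429 or 5.160.
θ = 55.02° or 79.03°; the smaller is 55.02°.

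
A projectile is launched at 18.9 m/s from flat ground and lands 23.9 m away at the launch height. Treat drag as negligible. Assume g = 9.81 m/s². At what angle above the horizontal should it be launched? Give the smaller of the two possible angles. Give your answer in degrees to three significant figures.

Level-ground range R = v₀² sin(2θ)/g ⇒ sin(2θ) = gR/v₀² = 9.81 × 23.9 / 18.9² = 0.6564.
2θ = 41.02° or 180° − 41.02° = 139.0°, so θ = 20.51° or 69.49°.
The smaller angle is 20.51°.

20.5°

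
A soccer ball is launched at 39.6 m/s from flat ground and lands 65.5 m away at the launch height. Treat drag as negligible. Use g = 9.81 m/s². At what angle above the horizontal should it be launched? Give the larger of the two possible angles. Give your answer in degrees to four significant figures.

77.91°

R = v₀² sin 2θ / g gives sin 2θ = gR/v₀² = 9.81·65.5/39.6² = 0.4098.
2θ = 24.19° or 180° − 24.19° = 155.8°, so θ = 12.09° or 77.91°.
The larger angle is 77.91°.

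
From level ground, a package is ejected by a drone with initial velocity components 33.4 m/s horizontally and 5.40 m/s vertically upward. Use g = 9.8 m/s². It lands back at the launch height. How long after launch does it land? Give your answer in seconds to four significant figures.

1.102 s

It returns to y = 0 when t = 2 v_y0 / g = 2(5.400)/9.80 = 1.102 s.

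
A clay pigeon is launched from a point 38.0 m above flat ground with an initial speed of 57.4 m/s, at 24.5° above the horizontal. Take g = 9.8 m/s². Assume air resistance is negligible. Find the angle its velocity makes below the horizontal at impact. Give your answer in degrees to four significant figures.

Horizontal component vₓ = 57.40 cos 24.5° = 52.23 m/s; vertical v_y0 = 57.40 sin 24.5° = 23.80 m/s.
The projectile lands when y = 38.0 + (23.80) t − ½·9.80·t² = 0. Positive root: t = (23.80 + √(23.80² + 2·9.80·38.0)) / 9.80 = (23.80 + 36.21) / 9.80 = 6.124 s.
At impact: v_y = v_y0 − g t = −36.21 m/s; vₓ = 52.23 m/s.
Angle below horizontal: arctan(|v_y|/vₓ) = arctan(36.21/52.23) = 34.73°.

34.73°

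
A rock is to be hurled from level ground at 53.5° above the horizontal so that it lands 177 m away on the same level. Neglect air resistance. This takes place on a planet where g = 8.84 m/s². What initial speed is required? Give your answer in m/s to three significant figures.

40.4 m/s

On level ground R = v₀² sin 2θ / g ⇒ v₀ = √(gR / sin 2θ).
v₀ = √(8.84 × 177 / sin 107.0°) = √(1565 / 0.9563) = √1636.2 = 40.45 m/s.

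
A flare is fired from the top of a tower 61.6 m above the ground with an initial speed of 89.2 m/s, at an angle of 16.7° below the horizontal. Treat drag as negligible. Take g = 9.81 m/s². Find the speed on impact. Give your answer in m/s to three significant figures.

95.7 m/s

Resolve: vₓ = 89.20 cos 16.7° = 85.44 m/s and v_y0 = −25.63 m/s (downward).
The projectile lands when y = 61.6 + (−25.63) t − ½·9.81·t² = 0. Positive root: t = (−25.63 + √(25.63² + 2·9.81·61.6)) / 9.81 = (−25.63 + 43.19) / 9.81 = 1.790 s.
Vertical velocity at impact: v_y = v_y0 − g t = −25.63 − 9.81 × 1.790 = −43.19 m/s.
Speed: |v| = √(vₓ² + v_y²) = √(85.44² + 43.19²) = 95.74 m/s.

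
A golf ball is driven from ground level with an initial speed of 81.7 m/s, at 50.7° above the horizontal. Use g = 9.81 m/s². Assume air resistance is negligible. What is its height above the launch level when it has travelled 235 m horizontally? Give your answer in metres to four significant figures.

186.0 m

vₓ = 81.70 cos 50.7° = 51.75 m/s; v_y0 = 81.70 sin 50.7° = 63.22 m/s.
At x = 235 m, t = x/vₓ = 235/51.75 = 4.541 s.
Height: y = v_y0 t − ½ g t² = 63.22 × 4.541 − 4.905 × 4.541² = 287.1 − 101.2 = 186.0 m.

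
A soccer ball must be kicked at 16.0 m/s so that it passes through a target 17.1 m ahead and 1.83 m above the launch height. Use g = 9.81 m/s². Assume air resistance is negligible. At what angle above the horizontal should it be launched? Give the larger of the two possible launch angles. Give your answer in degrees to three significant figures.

68.4°

Trajectory: y = x tanθ − g x² (1 + tan²θ)/(2v₀²). With x = 17.1, y = 1.83, v₀ = 16.0, g = 9.81:
5.603 tan²θ − 17.1 tanθ + (7.433) = 0.
tanθ = [17.1 ± √(17.1² − 4 × 5.603 × (7.433))] / (2 × 5.603) = (17.1 ± 11.22) / 11.21, giving tanθ = 0.5249 or 2.527.
θ = 27.70° or 68.41°; the larger is 68.41°.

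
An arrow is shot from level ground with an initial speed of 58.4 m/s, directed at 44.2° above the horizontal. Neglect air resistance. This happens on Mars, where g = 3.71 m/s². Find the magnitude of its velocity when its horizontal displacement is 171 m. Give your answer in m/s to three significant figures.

Components: vₓ = 58.40 cos 44.2° = 41.87 m/s, v_y0 = 58.40 sin 44.2° = 40.71 m/s.
x = vₓ t ⇒ t = 171/41.87 = 4.084 s.
Vertical velocity there: v_y = v_y0 − g t = 40.71 − 3.71 × 4.084 = 25.56 m/s.
Speed: √(vₓ² + v_y²) = √(41.87² + 25.56²) = 49.05 m/s.

49.1 m/s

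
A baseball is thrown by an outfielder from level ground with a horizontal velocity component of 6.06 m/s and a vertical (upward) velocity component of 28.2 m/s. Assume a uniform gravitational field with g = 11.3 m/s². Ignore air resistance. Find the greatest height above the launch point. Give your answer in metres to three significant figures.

35.2 m

Maximum height: H = v_y0² / (2g) = 28.20² / (2 × 11.3) = 35.19 m.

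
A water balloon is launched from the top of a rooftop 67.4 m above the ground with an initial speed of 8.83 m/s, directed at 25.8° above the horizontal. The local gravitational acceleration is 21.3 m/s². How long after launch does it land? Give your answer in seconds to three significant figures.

vₓ = 8.830 cos 25.8° = 7.950 m/s; v_y0 = 8.830 sin 25.8° = 3.843 m/s.
The projectile lands when y = 67.4 + (3.843) t − ½·21.3·t² = 0. Positive root: t = (3.843 + √(3.843² + 2·21.3·67.4)) / 21.3 = (3.843 + 53.72) / 21.3 = 2.703 s.

2.70 s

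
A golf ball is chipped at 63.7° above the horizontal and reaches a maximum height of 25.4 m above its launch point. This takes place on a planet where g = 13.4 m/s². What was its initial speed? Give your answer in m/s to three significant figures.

At the peak v_y = 0, so v_y0 = √(2gH) = √(2 × 13.4 × 25.4) = 26.09 m/s.
v_y0 = v₀ sin θ ⇒ v₀ = 26.09 / sin 63.7° = 29.10 m/s.

29.1 m/s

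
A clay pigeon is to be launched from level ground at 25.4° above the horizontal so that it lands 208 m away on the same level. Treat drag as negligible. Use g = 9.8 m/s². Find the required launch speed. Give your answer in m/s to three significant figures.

On level ground R = v₀² sin 2θ / g ⇒ v₀ = √(gR / sin 2θ).
v₀ = √(9.80 × 208 / sin 50.80°) = √(2038 / 0.7749) = √2630.4 = 51.29 m/s.

51.3 m/s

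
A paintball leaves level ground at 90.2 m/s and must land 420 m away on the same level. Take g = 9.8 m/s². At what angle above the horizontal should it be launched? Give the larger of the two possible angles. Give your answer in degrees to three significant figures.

From R = (v₀²/g) sin 2θ: sin 2θ = 9.80 × 420 / 8136.0 = 0.5059.
2θ = 30.39° or 180° − 30.39° = 149.6°, so θ = 15.20° or 74.80°.
The larger angle is 74.80°.

74.8°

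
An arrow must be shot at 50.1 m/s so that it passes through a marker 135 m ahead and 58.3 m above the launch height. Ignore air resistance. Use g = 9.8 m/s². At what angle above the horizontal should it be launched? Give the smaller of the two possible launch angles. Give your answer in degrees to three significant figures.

42.5°

Trajectory: y = x tanθ − g x² (1 + tan²θ)/(2v₀²). With x = 135, y = 58.3, v₀ = 50.1, g = 9.80:
35.58 tan²θ − 135 tanθ + (93.88) = 0.
tanθ = [135 ± √(135² − 4 × 35.58 × (93.88))] / (2 × 35.58) = (135 ± 69.75) / 71.16, giving tanθ = 0.9170 or 2.877.
θ = 42.52° or 70.84°; the smaller is 42.52°.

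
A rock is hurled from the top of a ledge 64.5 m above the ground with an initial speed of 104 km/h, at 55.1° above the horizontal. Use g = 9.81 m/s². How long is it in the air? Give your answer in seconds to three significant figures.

Convert: 104 km/h = 104/3.6 = 28.89 m/s.
Horizontal component vₓ = 28.89 cos 55.1° = 16.53 m/s; vertical v_y0 = 28.89 sin 55.1° = 23.69 m/s.
The projectile lands when y = 64.5 + (23.69) t − ½·9.81·t² = 0. Positive root: t = (23.69 + √(23.69² + 2·9.81·64.5)) / 9.81 = (23.69 + 42.74) / 9.81 = 6.772 s.

6.77 s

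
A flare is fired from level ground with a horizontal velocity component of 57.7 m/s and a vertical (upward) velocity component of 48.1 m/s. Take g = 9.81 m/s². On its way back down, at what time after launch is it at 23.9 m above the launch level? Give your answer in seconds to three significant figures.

Height y(t) = 48.10 t − 4.905 t² = 23.9 gives 4.905 t² − 48.10 t + 23.9 = 0.
Quadratic formula: t = (48.10 ± √1844.7) / 9.81 = (48.10 ± 42.95) / 9.81 → t = 0.5250 s or 9.281 s.
The descending-branch root is 9.281 s.

9.28 s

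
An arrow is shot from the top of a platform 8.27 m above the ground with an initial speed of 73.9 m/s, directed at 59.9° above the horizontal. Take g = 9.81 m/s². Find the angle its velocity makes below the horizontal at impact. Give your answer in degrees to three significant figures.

Components: vₓ = 73.90 cos 59.9° = 37.06 m/s, v_y0 = 73.90 sin 59.9° = 63.93 m/s.
Vertical motion (up positive, ground at y = 0): 4.905 t² − (63.93) t − 8.27 = 0, so t = (63.93 + √(63.93² + 2·9.81·8.27)) / 9.81 = (63.93 + 65.19) / 9.81 = 13.16 s.
At impact: v_y = v_y0 − g t = −65.19 m/s; vₓ = 37.06 m/s.
Angle below horizontal: arctan(|v_y|/vₓ) = arctan(65.19/37.06) = 60.38°.

60.4°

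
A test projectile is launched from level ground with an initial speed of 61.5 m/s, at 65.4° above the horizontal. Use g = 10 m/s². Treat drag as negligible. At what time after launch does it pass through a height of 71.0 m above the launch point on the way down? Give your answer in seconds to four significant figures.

Resolve: vₓ = 61.50 cos 65.4° = 25.60 m/s and v_y0 = 61.50 sin 65.4° = 55.92 m/s.
Set y = v_y0 t − ½ g t² = 71.0: 5.000 t² − 55.92 t + 71.0 = 0.
t = [55.92 ± √(55.92² − 2·10.0·71.0)] / 10.0 = (55.92 ± 41.31) / 10.0, so t = 1.460 s or t = 9.723 s.
The descending-branch root is 9.723 s.

9.723 s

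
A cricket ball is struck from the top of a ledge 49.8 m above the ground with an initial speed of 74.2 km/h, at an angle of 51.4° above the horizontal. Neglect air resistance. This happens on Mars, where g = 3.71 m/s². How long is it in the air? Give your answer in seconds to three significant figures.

11.1 s

Convert: 74.2 km/h = 74.2/3.6 = 20.61 m/s.
vₓ = 20.61 cos 51.4° = 12.86 m/s; v_y0 = 20.61 sin 51.4° = 16.11 m/s.
With up positive and y = 0 at the ground: y(t) = 49.8 + (16.11) t − 1.855 t². Setting y = 0 and taking the positive root: t = [16.11 + √(16.11² + 2·3.71·49.8)] / 3.71 = (16.11 + 25.08) / 3.71 = 11.10 s.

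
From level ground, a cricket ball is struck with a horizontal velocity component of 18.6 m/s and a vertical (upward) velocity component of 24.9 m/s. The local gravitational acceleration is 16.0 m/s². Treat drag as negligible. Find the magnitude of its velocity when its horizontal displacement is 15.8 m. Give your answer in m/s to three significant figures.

Time to reach x = 15.8 m: t = x/vₓ = 15.8/18.60 = 0.8495 s.
Vertical velocity there: v_y = v_y0 − g t = 24.90 − 16.0 × 0.8495 = 11.31 m/s.
Speed: √(vₓ² + v_y²) = √(18.60² + 11.31²) = 21.77 m/s.

21.8 m/s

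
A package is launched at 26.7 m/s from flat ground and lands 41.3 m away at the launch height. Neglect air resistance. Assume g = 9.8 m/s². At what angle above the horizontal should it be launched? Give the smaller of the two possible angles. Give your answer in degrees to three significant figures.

R = v₀² sin 2θ / g gives sin 2θ = gR/v₀² = 9.80·41.3/26.7² = 0.5677.
2θ = 34.59° or 180° − 34.59° = 145.4°, so θ = 17.30° or 72.70°.
The smaller angle is 17.30°.

17.3°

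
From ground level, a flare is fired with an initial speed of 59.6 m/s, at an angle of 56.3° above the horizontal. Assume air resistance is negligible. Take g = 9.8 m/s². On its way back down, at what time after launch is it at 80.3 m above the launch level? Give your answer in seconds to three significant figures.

8.09 s

Horizontal component vₓ = 59.60 cos 56.3° = 33.07 m/s; vertical v_y0 = 59.60 sin 56.3° = 49.58 m/s.
Height y(t) = 49.58 t − 4.900 t² = 80.3 gives 4.900 t² − 49.58 t + 80.3 = 0.
Quadratic formula: t = (49.58 ± √884.74) / 9.80 = (49.58 ± 29.74) / 9.80 → t = 2.024 s or 8.095 s.
The descending-branch root is 8.095 s.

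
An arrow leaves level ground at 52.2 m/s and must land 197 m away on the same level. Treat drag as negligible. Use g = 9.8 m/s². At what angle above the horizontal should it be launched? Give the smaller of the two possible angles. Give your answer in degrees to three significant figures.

22.6°

Level-ground range R = v₀² sin(2θ)/g ⇒ sin(2θ) = gR/v₀² = 9.80 × 197 / 52.2² = 0.7085.
2θ = 45.11° or 180° − 45.11° = 134.9°, so θ = 22.56° or 67.44°.
The smaller angle is 22.56°.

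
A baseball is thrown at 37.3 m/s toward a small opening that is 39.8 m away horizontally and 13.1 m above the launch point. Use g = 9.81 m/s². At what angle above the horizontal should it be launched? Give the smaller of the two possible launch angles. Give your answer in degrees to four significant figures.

Trajectory: y = x tanθ − g x² (1 + tan²θ)/(2v₀²). With x = 39.8, y = 13.1, v₀ = 37.3, g = 9.81:
5.585 tan²θ − 39.8 tanθ + (18.68) = 0.
tanθ = [39.8 ± √(39.8² − 4 × 5.585 × (18.68))] / (2 × 5.585) = (39.8 ± 34.16) / 11.17, giving tanθ = 0.5053 or 6.622.
θ = 26.81° or 81.41°; the smaller is 26.81°.

26.81°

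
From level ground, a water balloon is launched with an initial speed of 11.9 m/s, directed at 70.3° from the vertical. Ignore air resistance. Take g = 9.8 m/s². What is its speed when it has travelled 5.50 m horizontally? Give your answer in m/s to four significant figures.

11.23 m/s

Horizontal component vₓ = 11.90 sin 70.3° = 11.20 m/s; vertical v_y0 = 11.90 cos 70.3° = 4.011 m/s.
Time to reach x = 5.50 m: t = x/vₓ = 5.50/11.20 = 0.4909 s.
Vertical velocity there: v_y = v_y0 − g t = 4.011 − 9.80 × 0.4909 = −0.7996 m/s.
Speed: √(vₓ² + v_y²) = √(11.20² + 0.7996²) = 11.23 m/s.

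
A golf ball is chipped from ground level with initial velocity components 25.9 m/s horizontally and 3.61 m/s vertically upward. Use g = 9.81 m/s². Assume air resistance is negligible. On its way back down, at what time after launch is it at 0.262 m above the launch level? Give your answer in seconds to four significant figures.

Set y = v_y0 t − ½ g t² = 0.262: 4.905 t² − 3.610 t + 0.262 = 0.
Quadratic formula: t = (3.610 ± √7.8917) / 9.81 = (3.610 ± 2.809) / 9.81 → t = 0.08163 s or 0.6544 s.
The descending-branch root is 0.6544 s.

0.6544 s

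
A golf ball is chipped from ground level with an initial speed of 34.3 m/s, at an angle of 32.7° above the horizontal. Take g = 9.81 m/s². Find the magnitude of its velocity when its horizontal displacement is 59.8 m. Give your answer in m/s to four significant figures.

28.92 m/s

Resolve: vₓ = 34.30 cos 32.7° = 28.86 m/s and v_y0 = 34.30 sin 32.7° = 18.53 m/s.
x = vₓ t ⇒ t = 59.8/28.86 = 2.072 s.
Vertical velocity there: v_y = v_y0 − g t = 18.53 − 9.81 × 2.072 = −1.794 m/s.
Speed: √(vₓ² + v_y²) = √(28.86² + 1.794²) = 28.92 m/s.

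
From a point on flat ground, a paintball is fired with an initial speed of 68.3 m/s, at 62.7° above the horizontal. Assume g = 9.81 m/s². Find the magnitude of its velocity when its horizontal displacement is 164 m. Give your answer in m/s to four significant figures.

vₓ = 68.30 cos 62.7° = 31.33 m/s; v_y0 = 68.30 sin 62.7° = 60.69 m/s.
At x = 164 m, t = x/vₓ = 164/31.33 = 5.235 s.
Vertical velocity there: v_y = v_y0 − g t = 60.69 − 9.81 × 5.235 = 9.334 m/s.
Speed: √(vₓ² + v_y²) = √(31.33² + 9.334²) = 32.69 m/s.

32.69 m/s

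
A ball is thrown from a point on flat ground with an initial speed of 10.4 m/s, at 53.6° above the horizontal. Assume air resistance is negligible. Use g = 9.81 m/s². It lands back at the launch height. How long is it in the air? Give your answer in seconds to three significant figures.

Resolve: vₓ = 10.40 cos 53.6° = 6.172 m/s and v_y0 = 10.40 sin 53.6° = 8.371 m/s.
Time of flight on level ground: T = 2 v_y0 / g = 2 × 8.371 / 9.81 = 1.707 s.

1.71 s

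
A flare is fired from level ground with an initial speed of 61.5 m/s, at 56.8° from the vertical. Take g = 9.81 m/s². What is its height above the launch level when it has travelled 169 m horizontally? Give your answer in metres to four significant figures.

57.69 m

vₓ = 61.50 sin 56.8° = 51.46 m/s; v_y0 = 61.50 cos 56.8° = 33.68 m/s.
x = vₓ t ⇒ t = 169/51.46 = 3.284 s.
Height: y = v_y0 t − ½ g t² = 33.68 × 3.284 − 4.905 × 3.284² = 110.6 − 52.90 = 57.69 m.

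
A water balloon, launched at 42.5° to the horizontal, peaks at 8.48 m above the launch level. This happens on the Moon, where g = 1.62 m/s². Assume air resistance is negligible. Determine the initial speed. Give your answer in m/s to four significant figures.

At the peak v_y = 0, so v_y0 = √(2gH) = √(2 × 1.62 × 8.48) = 5.242 m/s.
v_y0 = v₀ sin θ ⇒ v₀ = 5.242 / sin 42.5° = 7.759 m/s.

7.759 m/s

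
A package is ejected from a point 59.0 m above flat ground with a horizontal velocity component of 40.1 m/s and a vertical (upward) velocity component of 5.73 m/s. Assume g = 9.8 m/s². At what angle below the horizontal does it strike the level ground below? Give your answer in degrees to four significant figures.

The projectile lands when y = 59.0 + (5.730) t − ½·9.80·t² = 0. Positive root: t = (5.730 + √(5.730² + 2·9.80·59.0)) / 9.80 = (5.730 + 34.49) / 9.80 = 4.104 s.
At impact: v_y = v_y0 − g t = −34.49 m/s; vₓ = 40.10 m/s.
Angle below horizontal: arctan(|v_y|/vₓ) = arctan(34.49/40.10) = 40.69°.

40.69°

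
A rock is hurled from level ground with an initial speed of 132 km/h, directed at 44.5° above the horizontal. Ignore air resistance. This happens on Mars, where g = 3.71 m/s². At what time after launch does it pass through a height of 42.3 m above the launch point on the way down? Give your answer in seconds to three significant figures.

11.9 s

Convert: 132 km/h = 132/3.6 = 36.67 m/s.
Horizontal component vₓ = 36.67 cos 44.5° = 26.15 m/s; vertical v_y0 = 36.67 sin 44.5° = 25.70 m/s.
Height y(t) = 25.70 t − 1.855 t² = 42.3 gives 1.855 t² − 25.70 t + 42.3 = 0.
Quadratic formula: t = (25.70 ± √346.62) / 3.71 = (25.70 ± 18.62) / 3.71 → t = 1.909 s or 11.95 s.
The descending-branch root is 11.95 s.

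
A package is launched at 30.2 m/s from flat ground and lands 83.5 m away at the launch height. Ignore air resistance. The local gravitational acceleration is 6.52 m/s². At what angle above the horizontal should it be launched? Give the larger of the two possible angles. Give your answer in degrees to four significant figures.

71.67°

Level-ground range R = v₀² sin(2θ)/g ⇒ sin(2θ) = gR/v₀² = 6.52 × 83.5 / 30.2² = 0.5969.
2θ = 36.65° or 180° − 36.65° = 143.3°, so θ = 18.33° or 71.67°.
The larger angle is 71.67°.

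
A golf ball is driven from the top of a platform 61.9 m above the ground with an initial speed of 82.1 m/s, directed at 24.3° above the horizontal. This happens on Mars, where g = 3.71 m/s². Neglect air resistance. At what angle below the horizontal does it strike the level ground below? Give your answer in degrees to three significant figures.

Resolve: vₓ = 82.10 cos 24.3° = 74.83 m/s and v_y0 = 82.10 sin 24.3° = 33.79 m/s.
The projectile lands when y = 61.9 + (33.79) t − ½·3.71·t² = 0. Positive root: t = (33.79 + √(33.79² + 2·3.71·61.9)) / 3.71 = (33.79 + 40.01) / 3.71 = 19.89 s.
At impact: v_y = v_y0 − g t = −40.01 m/s; vₓ = 74.83 m/s.
Angle below horizontal: arctan(|v_y|/vₓ) = arctan(40.01/74.83) = 28.13°.

28.1°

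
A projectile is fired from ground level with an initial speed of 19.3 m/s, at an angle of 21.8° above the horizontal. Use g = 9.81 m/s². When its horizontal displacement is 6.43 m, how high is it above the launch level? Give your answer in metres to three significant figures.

Components: vₓ = 19.30 cos 21.8° = 17.92 m/s, v_y0 = 19.30 sin 21.8° = 7.167 m/s.
At x = 6.43 m, t = x/vₓ = 6.43/17.92 = 0.3588 s.
Height: y = v_y0 t − ½ g t² = 7.167 × 0.3588 − 4.905 × 0.3588² = 2.572 − 0.6315 = 1.940 m.

1.94 m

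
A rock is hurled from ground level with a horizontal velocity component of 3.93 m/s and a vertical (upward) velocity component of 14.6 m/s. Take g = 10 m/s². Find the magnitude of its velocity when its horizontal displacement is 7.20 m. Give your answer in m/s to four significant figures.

5.412 m/s

x = vₓ t ⇒ t = 7.20/3.930 = 1.832 s.
Vertical velocity there: v_y = v_y0 − g t = 14.60 − 10.0 × 1.832 = −3.721 m/s.
Speed: √(vₓ² + v_y²) = √(3.930² + 3.721²) = 5.412 m/s.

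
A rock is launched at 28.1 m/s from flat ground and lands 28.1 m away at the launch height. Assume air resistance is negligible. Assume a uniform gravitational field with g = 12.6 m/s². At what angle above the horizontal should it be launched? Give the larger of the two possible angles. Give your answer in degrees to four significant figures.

76.68°

From R = (v₀²/g) sin 2θ: sin 2θ = 12.6 × 28.1 / 789.61 = 0.4484.
2θ = 26.64° or 180° − 26.64° = 153.4°, so θ = 13.32° or 76.68°.
The larger angle is 76.68°.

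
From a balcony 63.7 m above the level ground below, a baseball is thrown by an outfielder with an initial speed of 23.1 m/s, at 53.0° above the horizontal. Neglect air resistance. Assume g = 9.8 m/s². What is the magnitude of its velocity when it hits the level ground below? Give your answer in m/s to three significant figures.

Components: vₓ = 23.10 cos 53.0° = 13.90 m/s, v_y0 = 23.10 sin 53.0° = 18.45 m/s.
Vertical motion (up positive, ground at y = 0): 4.900 t² − (18.45) t − 63.7 = 0, so t = (18.45 + √(18.45² + 2·9.80·63.7)) / 9.80 = (18.45 + 39.86) / 9.80 = 5.950 s.
Vertical velocity at impact: v_y = v_y0 − g t = 18.45 − 9.80 × 5.950 = −39.86 m/s.
Speed: |v| = √(vₓ² + v_y²) = √(13.90² + 39.86²) = 42.22 m/s.

42.2 m/s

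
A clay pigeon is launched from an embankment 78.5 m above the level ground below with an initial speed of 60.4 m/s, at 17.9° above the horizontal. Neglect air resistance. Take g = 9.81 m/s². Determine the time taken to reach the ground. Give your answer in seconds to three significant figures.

6.32 s

Horizontal component vₓ = 60.40 cos 17.9° = 57.48 m/s; vertical v_y0 = 60.40 sin 17.9° = 18.56 m/s.
The projectile lands when y = 78.5 + (18.56) t − ½·9.81·t² = 0. Positive root: t = (18.56 + √(18.56² + 2·9.81·78.5)) / 9.81 = (18.56 + 43.41) / 9.81 = 6.318 s.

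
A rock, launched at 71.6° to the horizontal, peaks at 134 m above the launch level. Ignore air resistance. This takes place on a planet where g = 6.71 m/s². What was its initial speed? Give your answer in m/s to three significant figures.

44.7 m/s

At the peak v_y = 0, so v_y0 = √(2gH) = √(2 × 6.71 × 134) = 42.41 m/s.
v_y0 = v₀ sin θ ⇒ v₀ = 42.41 / sin 71.6° = 44.69 m/s.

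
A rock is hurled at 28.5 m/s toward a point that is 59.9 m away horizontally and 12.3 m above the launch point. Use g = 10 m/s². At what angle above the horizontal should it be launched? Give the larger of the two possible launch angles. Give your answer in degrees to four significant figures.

Trajectory: y = x tanθ − g x² (1 + tan²θ)/(2v₀²). With x = 59.9, y = 12.3, v₀ = 28.5, g = 10.0:
22.09 tan²θ − 59.9 tanθ + (34.39) = 0.
tanθ = [59.9 ± √(59.9² − 4 × 22.09 × (34.39))] / (2 × 22.09) = (59.9 ± 23.45) / 44.17, giving tanθ = 0.8251 or 1.887.
θ = 39.53° or 62.08°; the larger is 62.08°.

62.08°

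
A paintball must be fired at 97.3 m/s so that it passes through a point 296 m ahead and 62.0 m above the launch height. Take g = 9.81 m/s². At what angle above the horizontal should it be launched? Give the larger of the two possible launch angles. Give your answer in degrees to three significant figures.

Trajectory: y = x tanθ − g x² (1 + tan²θ)/(2v₀²). With x = 296, y = 62.0, v₀ = 97.3, g = 9.81:
45.39 tan²θ − 296 tanθ + (107.4) = 0.
tanθ = [296 ± √(296² − 4 × 45.39 × (107.4))] / (2 × 45.39) = (296 ± 261.0) / 90.79, giving tanθ = 0.3856 or 6.135.
θ = 21.09° or 80.74°; the larger is 80.74°.

80.7°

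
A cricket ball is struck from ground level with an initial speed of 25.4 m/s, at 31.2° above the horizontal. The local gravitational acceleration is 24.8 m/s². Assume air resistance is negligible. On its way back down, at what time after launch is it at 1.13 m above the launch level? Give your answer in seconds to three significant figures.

0.967 s

Horizontal component vₓ = 25.40 cos 31.2° = 21.73 m/s; vertical v_y0 = 25.40 sin 31.2° = 13.16 m/s.
Height y(t) = 13.16 t − 12.40 t² = 1.13 gives 12.40 t² − 13.16 t + 1.13 = 0.
t = [13.16 ± √(13.16² − 2·24.8·1.13)] / 24.8 = (13.16 ± 10.82) / 24.8, so t = 0.09425 s or t = 0.9669 s.
The descending-branch root is 0.9669 s.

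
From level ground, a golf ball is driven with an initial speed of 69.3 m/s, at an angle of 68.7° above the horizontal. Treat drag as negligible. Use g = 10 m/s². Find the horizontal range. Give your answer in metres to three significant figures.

325 m

Components: vₓ = 69.30 cos 68.7° = 25.17 m/s, v_y0 = 69.30 sin 68.7° = 64.57 m/s.
Time aloft: T = 2 v_y0 / g = 2 × 64.57 / 10.0 = 12.91 s.
Horizontal distance R = vₓ T = 25.17 × 12.91 = 325.1 m.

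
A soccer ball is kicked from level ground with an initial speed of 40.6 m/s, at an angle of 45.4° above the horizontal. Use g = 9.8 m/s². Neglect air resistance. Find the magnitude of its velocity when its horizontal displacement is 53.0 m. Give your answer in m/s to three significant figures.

30.4 m/s

Components: vₓ = 40.60 cos 45.4° = 28.51 m/s, v_y0 = 40.60 sin 45.4° = 28.91 m/s.
Time to reach x = 53.0 m: t = x/vₓ = 53.0/28.51 = 1.859 s.
Vertical velocity there: v_y = v_y0 − g t = 28.91 − 9.80 × 1.859 = 10.69 m/s.
Speed: √(vₓ² + v_y²) = √(28.51² + 10.69²) = 30.45 m/s.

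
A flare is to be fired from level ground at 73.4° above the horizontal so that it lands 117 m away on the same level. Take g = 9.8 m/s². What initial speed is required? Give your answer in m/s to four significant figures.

45.76 m/s

Level-ground range: R = v₀² sin(2θ)/g, so v₀ = √(gR / sin 2θ).
v₀ = √(9.80 × 117 / sin 146.8°) = √(1147 / 0.5476) = √2094.0 = 45.76 m/s.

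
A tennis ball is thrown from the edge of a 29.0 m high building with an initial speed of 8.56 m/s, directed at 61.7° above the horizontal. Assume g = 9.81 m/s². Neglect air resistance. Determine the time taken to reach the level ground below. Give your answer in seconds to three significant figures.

Horizontal component vₓ = 8.560 cos 61.7° = 4.058 m/s; vertical v_y0 = 8.560 sin 61.7° = 7.537 m/s.
Vertical motion (up positive, ground at y = 0): 4.905 t² − (7.537) t − 29.0 = 0, so t = (7.537 + √(7.537² + 2·9.81·29.0)) / 9.81 = (7.537 + 25.02) / 9.81 = 3.318 s.

3.32 s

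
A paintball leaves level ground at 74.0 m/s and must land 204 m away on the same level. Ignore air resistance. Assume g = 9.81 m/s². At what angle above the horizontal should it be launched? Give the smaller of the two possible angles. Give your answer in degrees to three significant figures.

Level-ground range R = v₀² sin(2θ)/g ⇒ sin(2θ) = gR/v₀² = 9.81 × 204 / 74.0² = 0.3655.
2θ = 21.44° or 180° − 21.44° = 158.6°, so θ = 10.72° or 79.28°.
The smaller angle is 10.72°.

10.7°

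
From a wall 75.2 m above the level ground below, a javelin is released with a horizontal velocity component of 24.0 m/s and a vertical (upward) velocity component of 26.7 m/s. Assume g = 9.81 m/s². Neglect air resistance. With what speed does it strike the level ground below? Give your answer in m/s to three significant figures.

52.6 m/s

The projectile lands when y = 75.2 + (26.70) t − ½·9.81·t² = 0. Positive root: t = (26.70 + √(26.70² + 2·9.81·75.2)) / 9.81 = (26.70 + 46.78) / 9.81 = 7.490 s.
Vertical velocity at impact: v_y = v_y0 − g t = 26.70 − 9.81 × 7.490 = −46.78 m/s.
Speed: |v| = √(vₓ² + v_y²) = √(24.00² + 46.78²) = 52.58 m/s.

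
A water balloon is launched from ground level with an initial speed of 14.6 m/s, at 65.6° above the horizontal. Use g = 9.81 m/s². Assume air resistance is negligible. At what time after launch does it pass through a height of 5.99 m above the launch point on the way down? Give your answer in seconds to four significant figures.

vₓ = 14.60 cos 65.6° = 6.031 m/s; v_y0 = 14.60 sin 65.6° = 13.30 m/s.
Height y(t) = 13.30 t − 4.905 t² = 5.99 gives 4.905 t² − 13.30 t + 5.99 = 0.
t = [13.30 ± √(13.30² − 2·9.81·5.99)] / 9.81 = (13.30 ± 7.698) / 9.81, so t = 0.5706 s or t = 2.140 s.
The descending-branch root is 2.140 s.

2.140 s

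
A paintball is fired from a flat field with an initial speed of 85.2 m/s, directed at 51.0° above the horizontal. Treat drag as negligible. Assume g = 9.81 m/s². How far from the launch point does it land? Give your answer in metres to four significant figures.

vₓ = 85.20 cos 51.0° = 53.62 m/s; v_y0 = 85.20 sin 51.0° = 66.21 m/s.
Time aloft: T = 2 v_y0 / g = 2 × 66.21 / 9.81 = 13.50 s.
Range: R = vₓ T = 53.62 × 13.50 = 723.8 m.

723.8 m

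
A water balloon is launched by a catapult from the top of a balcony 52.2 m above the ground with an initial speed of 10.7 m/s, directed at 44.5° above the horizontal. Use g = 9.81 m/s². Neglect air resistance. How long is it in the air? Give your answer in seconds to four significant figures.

vₓ = 10.70 cos 44.5° = 7.632 m/s; v_y0 = 10.70 sin 44.5° = 7.500 m/s.
Vertical motion (up positive, ground at y = 0): 4.905 t² − (7.500) t − 52.2 = 0, so t = (7.500 + √(7.500² + 2·9.81·52.2)) / 9.81 = (7.500 + 32.87) / 9.81 = 4.115 s.

4.115 s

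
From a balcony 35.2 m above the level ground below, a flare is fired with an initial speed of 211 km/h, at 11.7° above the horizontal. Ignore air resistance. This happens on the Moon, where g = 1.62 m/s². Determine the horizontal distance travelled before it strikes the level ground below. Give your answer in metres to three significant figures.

Convert: 211 km/h = 211/3.6 = 58.61 m/s.
Resolve: vₓ = 58.61 cos 11.7° = 57.39 m/s and v_y0 = 58.61 sin 11.7° = 11.89 m/s.
The projectile lands when y = 35.2 + (11.89) t − ½·1.62·t² = 0. Positive root: t = (11.89 + √(11.89² + 2·1.62·35.2)) / 1.62 = (11.89 + 15.98) / 1.62 = 17.20 s.
Horizontal distance: R = vₓ t = 57.39 × 17.20 = 987.2 m.

987 m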